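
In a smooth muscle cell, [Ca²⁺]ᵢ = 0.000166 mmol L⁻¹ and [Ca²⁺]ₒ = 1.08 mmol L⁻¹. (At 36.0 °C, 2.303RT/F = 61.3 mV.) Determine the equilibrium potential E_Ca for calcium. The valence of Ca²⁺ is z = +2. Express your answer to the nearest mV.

117 mV

E = (61.3/z) · log₁₀([Ca²⁺]_out/[Ca²⁺]_in) with z = +2.
= (61.3/2) · log₁₀(1.08/0.000166) = 30.65 · log₁₀(6506)
= 30.65 · (3.8133) = 116.88 mV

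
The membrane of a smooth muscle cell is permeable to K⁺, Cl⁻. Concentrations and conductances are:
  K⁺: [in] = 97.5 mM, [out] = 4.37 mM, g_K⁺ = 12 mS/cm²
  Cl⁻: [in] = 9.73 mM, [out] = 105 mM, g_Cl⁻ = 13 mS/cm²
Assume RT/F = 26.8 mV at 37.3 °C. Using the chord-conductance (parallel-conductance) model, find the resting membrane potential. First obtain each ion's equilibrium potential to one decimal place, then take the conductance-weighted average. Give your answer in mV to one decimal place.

-73.1 mV

E_K⁺ = (26.8/1)·ln(4.37/97.5) = -83.2 mV
E_Cl⁻ = (26.8/-1)·ln(105/9.73) = -63.8 mV
Vm = (Σ gᵢEᵢ)/(Σ gᵢ) = (12·-83.2 + 13·-63.8) / (12 + 13)
= -1827.80 / 25 = -73.11 mV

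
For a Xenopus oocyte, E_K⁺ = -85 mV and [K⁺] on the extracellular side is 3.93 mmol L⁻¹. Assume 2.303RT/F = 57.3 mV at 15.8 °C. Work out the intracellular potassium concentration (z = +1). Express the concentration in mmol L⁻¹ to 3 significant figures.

Nernst: E = (57.3/1) · log₁₀([out]/[in]), so log₁₀([out]/[in]) = -85.0 × 1 / 57.3 = -1.4834.
[out]/[in] = 10^(-1.4834) = 0.03285.
[in] = 3.93 / 0.03285 = 119.6 mmol L⁻¹.

120 mmol L⁻¹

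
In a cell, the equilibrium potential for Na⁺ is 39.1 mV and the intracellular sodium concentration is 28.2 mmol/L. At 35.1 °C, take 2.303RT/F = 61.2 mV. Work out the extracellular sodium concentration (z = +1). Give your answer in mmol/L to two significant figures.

Nernst: E = (61.2/1) · log₁₀([out]/[in]), so log₁₀([out]/[in]) = 39.1 × 1 / 61.2 = 0.6389.
[out]/[in] = 10^(0.6389) = 4.354.
[out] = 4.354 × 28.2 = 122.8 mmol/L.

120 mmol/L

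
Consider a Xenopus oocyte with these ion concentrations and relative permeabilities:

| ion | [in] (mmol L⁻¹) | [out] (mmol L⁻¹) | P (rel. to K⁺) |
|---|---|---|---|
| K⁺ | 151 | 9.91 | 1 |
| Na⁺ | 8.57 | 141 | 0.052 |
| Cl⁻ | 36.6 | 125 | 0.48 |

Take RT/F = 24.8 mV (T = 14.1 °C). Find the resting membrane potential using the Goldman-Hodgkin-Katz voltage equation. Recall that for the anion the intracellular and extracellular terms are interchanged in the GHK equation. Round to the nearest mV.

-45 mV

Vm = 24.8 · ln[(Σ P·[cation]ₒ + Σ P·[anion]ᵢ) / (Σ P·[cation]ᵢ + Σ P·[anion]ₒ)]
Numerator = 1×9.91 + 0.052×141 + 0.48×36.6 = 34.81
Denominator = 1×151 + 0.052×8.57 + 0.48×125 = 211.4
Vm = 24.8 · ln(0.16463) = 24.8 × (-1.8041) = -44.74 mV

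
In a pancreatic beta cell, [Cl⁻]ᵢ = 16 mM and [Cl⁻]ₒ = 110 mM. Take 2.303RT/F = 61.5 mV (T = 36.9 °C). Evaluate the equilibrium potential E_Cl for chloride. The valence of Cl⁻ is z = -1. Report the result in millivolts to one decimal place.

-51.5 mV

E = (61.5/z) · log₁₀([Cl⁻]_out/[Cl⁻]_in) with z = -1.
For an anion, dividing by z = -1 reverses the sign.
= (61.5/-1) · log₁₀(110/16) = -61.50 · log₁₀(6.875)
= -61.50 · (0.8373) = -51.49 mV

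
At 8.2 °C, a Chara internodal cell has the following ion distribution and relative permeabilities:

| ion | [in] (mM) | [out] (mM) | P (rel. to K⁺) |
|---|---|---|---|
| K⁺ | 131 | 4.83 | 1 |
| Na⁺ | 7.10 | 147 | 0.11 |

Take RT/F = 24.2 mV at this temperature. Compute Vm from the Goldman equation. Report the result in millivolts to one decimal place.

-44.4 mV

Vm = 24.2 · ln[(Σ P·[cation]ₒ + Σ P·[anion]ᵢ) / (Σ P·[cation]ᵢ + Σ P·[anion]ₒ)]
Numerator = 1×4.83 + 0.11×147 = 21
Denominator = 1×131 + 0.11×7.10 = 131.8
Vm = 24.2 · ln(0.15936) = 24.2 × (-1.8366) = -44.45 mV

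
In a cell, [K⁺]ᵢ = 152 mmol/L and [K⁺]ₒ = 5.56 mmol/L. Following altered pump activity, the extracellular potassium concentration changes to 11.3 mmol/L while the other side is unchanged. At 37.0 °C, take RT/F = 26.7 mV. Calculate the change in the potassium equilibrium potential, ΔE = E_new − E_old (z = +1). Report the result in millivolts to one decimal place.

18.9 mV

E_old = (26.7/1)·ln(5.56/152) = -88.33 mV
E_new = (26.7/1)·ln(11.3/152) = -69.40 mV
ΔE = -69.40 − (-88.33) = 18.94 mV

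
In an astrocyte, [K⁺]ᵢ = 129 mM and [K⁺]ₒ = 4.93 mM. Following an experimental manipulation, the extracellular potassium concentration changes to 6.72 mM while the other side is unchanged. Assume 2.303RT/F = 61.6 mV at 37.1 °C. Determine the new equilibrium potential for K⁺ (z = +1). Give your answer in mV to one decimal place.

-79.0 mV

After the shift: [K⁺]_out = 6.72, [K⁺]_in = 129 mM.
E_new = (61.6/1)·log₁₀(6.72/129) = 61.60 · (-1.2832) = -79.05 mV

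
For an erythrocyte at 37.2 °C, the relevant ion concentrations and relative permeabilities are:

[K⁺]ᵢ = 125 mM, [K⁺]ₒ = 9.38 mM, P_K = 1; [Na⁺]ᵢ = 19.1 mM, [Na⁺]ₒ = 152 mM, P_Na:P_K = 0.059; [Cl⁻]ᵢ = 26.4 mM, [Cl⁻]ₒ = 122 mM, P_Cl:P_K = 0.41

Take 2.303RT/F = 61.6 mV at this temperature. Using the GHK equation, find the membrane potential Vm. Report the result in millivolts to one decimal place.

-48.1 mV

Vm = 61.6 · log₁₀[(Σ P·[cation]ₒ + Σ P·[anion]ᵢ) / (Σ P·[cation]ᵢ + Σ P·[anion]ₒ)]
Numerator = 1×9.38 + 0.059×152 + 0.41×26.4 = 29.17
Denominator = 1×125 + 0.059×19.1 + 0.41×122 = 176.1
Vm = 61.6 · log₁₀(0.16561) = 61.6 × (-0.7809) = -48.10 mV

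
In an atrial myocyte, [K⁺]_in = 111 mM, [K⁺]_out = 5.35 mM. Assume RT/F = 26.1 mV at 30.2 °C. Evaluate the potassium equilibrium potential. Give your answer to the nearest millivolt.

-79 mV

E = (26.1/z) · ln([K⁺]_out/[K⁺]_in) with z = +1.
= (26.1/1) · ln(5.35/111) = 26.10 · ln(0.0482)
= 26.10 · (-3.0324) = -79.15 mV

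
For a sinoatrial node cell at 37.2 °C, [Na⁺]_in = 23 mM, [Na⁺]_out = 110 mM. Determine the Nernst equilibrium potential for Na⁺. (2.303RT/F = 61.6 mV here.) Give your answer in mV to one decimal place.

E = (61.6/z) · log₁₀([Na⁺]_out/[Na⁺]_in) with z = +1.
= (61.6/1) · log₁₀(110/23) = 61.60 · log₁₀(4.783)
= 61.60 · (0.6797) = 41.87 mV

41.9 mV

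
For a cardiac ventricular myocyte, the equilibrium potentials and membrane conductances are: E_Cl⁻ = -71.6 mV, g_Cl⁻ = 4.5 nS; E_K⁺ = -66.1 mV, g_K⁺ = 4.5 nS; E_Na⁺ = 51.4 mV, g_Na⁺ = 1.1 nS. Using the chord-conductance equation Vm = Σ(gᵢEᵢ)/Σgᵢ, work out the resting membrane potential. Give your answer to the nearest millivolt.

-56 mV

Σ gᵢEᵢ = 4.5·(-71.6) + 4.5·(-66.1) + 1.1·(51.4) = -563.11
Σ gᵢ = 4.5 + 4.5 + 1.1 = 10.1
Vm = -563.11 / 10.1 = -55.75 mV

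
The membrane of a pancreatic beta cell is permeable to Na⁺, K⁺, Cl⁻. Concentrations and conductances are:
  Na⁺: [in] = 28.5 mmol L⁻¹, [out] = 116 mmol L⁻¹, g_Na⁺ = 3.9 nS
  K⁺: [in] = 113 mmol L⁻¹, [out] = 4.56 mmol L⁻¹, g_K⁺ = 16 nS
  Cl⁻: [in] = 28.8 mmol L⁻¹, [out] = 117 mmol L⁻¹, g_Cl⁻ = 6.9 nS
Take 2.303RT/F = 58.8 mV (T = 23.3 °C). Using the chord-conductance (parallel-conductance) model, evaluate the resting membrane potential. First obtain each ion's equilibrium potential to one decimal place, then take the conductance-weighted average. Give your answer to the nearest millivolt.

E_Na⁺ = (58.8/1)·log₁₀(116/28.5) = 35.8 mV
E_K⁺ = (58.8/1)·log₁₀(4.56/113) = -82.0 mV
E_Cl⁻ = (58.8/-1)·log₁₀(117/28.8) = -35.8 mV
Vm = (Σ gᵢEᵢ)/(Σ gᵢ) = (3.9·35.8 + 16·-82.0 + 6.9·-35.8) / (3.9 + 16 + 6.9)
= -1419.40 / 26.8 = -52.96 mV

-53 mV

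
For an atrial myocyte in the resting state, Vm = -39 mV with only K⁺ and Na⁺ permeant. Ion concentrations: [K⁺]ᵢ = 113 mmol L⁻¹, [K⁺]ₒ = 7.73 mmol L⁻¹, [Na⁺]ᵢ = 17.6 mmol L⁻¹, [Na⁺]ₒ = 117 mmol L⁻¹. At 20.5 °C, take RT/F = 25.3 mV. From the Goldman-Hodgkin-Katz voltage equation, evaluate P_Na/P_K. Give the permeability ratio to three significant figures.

0.145

Let α = P_Na/P_K. GHK: Vm = 25.3·ln[(Kₒ + α·Naₒ)/(Kᵢ + α·Naᵢ)].
e^(Vm/25.3) = e^(-39.0/25.3) = 0.21406
So 0.21406·(Kᵢ + α·Naᵢ) = Kₒ + α·Naₒ → α = (0.21406·113.0 − 7.73) / (117.0 − 0.21406·17.6)
α = (24.19 − 7.73) / (117.0 − 3.767) = 16.46/113.2 = 0.1454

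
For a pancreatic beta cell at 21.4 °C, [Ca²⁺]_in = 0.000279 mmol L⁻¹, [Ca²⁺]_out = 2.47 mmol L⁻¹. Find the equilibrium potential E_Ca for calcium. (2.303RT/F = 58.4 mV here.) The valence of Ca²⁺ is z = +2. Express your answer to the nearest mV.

E = (58.4/z) · log₁₀([Ca²⁺]_out/[Ca²⁺]_in) with z = +2.
= (58.4/2) · log₁₀(2.47/0.000279) = 29.20 · log₁₀(8853)
= 29.20 · (3.9471) = 115.26 mV

115 mV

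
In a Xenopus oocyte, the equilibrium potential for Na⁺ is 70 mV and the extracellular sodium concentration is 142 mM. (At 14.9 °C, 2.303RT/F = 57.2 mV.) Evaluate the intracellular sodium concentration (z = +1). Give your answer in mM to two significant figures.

Nernst: E = (57.2/1) · log₁₀([out]/[in]), so log₁₀([out]/[in]) = 70.0 × 1 / 57.2 = 1.2238.
[out]/[in] = 10^(1.2238) = 16.74.
[in] = 142 / 16.74 = 8.482 mM.

8.5 mM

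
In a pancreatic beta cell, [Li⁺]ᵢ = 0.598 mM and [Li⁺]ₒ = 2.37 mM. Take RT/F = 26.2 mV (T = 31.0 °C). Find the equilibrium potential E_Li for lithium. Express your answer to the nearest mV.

E = (26.2/z) · ln([Li⁺]_out/[Li⁺]_in) with z = +1.
= (26.2/1) · ln(2.37/0.598) = 26.20 · ln(3.963)
= 26.20 · (1.3771) = 36.08 mV

36 mV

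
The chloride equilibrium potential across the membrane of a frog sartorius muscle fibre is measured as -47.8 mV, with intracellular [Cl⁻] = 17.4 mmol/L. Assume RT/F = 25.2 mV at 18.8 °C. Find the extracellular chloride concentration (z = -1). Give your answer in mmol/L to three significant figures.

Nernst: E = (25.2/-1) · ln([out]/[in]), so ln([out]/[in]) = -47.8 × -1 / 25.2 = 1.8968.
[out]/[in] = e^(1.8968) = 6.665.
[out] = 6.665 × 17.4 = 116 mmol/L.

116 mmol/L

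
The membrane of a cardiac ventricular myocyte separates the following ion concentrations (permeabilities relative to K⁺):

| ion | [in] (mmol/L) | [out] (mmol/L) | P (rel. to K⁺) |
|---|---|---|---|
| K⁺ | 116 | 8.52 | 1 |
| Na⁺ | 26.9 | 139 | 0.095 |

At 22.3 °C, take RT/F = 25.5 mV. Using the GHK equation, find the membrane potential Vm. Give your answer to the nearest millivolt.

-43 mV

Vm = 25.5 · ln[(Σ P·[cation]ₒ + Σ P·[anion]ᵢ) / (Σ P·[cation]ᵢ + Σ P·[anion]ₒ)]
Numerator = 1×8.52 + 0.095×139 = 21.73
Denominator = 1×116 + 0.095×26.9 = 118.6
Vm = 25.5 · ln(0.18325) = 25.5 × (-1.6969) = -43.27 mV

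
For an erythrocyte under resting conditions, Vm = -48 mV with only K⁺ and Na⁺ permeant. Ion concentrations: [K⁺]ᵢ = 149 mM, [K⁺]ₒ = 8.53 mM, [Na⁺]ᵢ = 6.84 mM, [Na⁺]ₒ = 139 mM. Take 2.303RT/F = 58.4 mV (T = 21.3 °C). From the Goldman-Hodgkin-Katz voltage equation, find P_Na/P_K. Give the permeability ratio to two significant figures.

0.10

Let α = P_Na/P_K. GHK: Vm = 58.4·log₁₀[(Kₒ + α·Naₒ)/(Kᵢ + α·Naᵢ)].
10^(Vm/58.4) = 10^(-48.0/58.4) = 0.15069
So 0.15069·(Kᵢ + α·Naᵢ) = Kₒ + α·Naₒ → α = (0.15069·149.0 − 8.53) / (139.0 − 0.15069·6.84)
α = (22.45 − 8.53) / (139.0 − 1.031) = 13.92/138 = 0.1009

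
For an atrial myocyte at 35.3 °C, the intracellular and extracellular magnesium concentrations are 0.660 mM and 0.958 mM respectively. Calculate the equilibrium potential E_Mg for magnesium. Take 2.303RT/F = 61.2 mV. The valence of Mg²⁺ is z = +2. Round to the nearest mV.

5 mV

E = (61.2/z) · log₁₀([Mg²⁺]_out/[Mg²⁺]_in) with z = +2.
= (61.2/2) · log₁₀(0.958/0.660) = 30.60 · log₁₀(1.452)
= 30.60 · (0.1618) = 4.95 mV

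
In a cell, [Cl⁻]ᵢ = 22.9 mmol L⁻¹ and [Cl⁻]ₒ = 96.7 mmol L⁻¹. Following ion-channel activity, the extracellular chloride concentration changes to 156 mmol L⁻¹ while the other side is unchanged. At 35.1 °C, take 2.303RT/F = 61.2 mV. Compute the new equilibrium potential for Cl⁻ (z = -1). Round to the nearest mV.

-51 mV

After the shift: [Cl⁻]_out = 156, [Cl⁻]_in = 22.9 mmol L⁻¹.
E_new = (61.2/-1)·log₁₀(156/22.9) = -61.20 · (0.8333) = -51.00 mV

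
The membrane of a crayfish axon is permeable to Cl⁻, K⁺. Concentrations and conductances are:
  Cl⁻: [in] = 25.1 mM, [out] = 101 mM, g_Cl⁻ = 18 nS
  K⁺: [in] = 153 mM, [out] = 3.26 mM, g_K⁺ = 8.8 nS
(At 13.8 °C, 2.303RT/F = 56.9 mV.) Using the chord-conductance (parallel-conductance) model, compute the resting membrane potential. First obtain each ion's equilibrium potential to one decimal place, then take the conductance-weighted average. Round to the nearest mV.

E_Cl⁻ = (56.9/-1)·log₁₀(101/25.1) = -34.4 mV
E_K⁺ = (56.9/1)·log₁₀(3.26/153) = -95.1 mV
Vm = (Σ gᵢEᵢ)/(Σ gᵢ) = (18·-34.4 + 8.8·-95.1) / (18 + 8.8)
= -1456.08 / 26.8 = -54.33 mV

-54 mV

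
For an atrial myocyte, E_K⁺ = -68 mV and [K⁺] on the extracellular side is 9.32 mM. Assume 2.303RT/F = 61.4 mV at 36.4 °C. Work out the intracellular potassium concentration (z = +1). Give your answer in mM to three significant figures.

Nernst: E = (61.4/1) · log₁₀([out]/[in]), so log₁₀([out]/[in]) = -68.0 × 1 / 61.4 = -1.1075.
[out]/[in] = 10^(-1.1075) = 0.07807.
[in] = 9.32 / 0.07807 = 119.4 mM.

119 mM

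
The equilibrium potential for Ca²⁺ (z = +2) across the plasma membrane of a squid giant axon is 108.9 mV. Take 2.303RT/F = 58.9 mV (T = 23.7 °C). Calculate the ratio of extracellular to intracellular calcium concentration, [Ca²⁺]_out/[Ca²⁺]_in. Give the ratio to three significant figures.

4990

log₁₀([out]/[in]) = E·z/(58.9) = 108.9 × 2 / 58.9 = 3.6978
[out]/[in] = 10^(3.6978) = 4986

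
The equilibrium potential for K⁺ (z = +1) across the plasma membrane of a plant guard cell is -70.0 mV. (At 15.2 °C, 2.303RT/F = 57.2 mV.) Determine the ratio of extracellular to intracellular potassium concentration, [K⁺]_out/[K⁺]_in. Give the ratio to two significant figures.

log₁₀([out]/[in]) = E·z/(57.2) = -70.0 × 1 / 57.2 = -1.2238
[out]/[in] = 10^(-1.2238) = 0.05973

0.060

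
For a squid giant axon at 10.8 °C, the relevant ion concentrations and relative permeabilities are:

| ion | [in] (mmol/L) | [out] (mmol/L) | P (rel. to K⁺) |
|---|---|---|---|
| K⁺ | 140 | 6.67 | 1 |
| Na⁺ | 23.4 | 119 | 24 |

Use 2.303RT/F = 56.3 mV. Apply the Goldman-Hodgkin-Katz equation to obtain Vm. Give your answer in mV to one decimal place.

Vm = 56.3 · log₁₀[(Σ P·[cation]ₒ + Σ P·[anion]ᵢ) / (Σ P·[cation]ᵢ + Σ P·[anion]ₒ)]
Numerator = 1×6.67 + 24×119 = 2863
Denominator = 1×140 + 24×23.4 = 701.6
Vm = 56.3 · log₁₀(4.0802) = 56.3 × (0.6107) = 34.38 mV

34.4 mV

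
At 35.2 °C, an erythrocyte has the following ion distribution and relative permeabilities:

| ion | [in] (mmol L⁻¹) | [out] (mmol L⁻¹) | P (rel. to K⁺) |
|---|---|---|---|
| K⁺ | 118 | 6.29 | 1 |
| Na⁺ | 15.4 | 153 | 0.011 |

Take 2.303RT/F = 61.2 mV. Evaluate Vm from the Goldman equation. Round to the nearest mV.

-72 mV

Vm = 61.2 · log₁₀[(Σ P·[cation]ₒ + Σ P·[anion]ᵢ) / (Σ P·[cation]ᵢ + Σ P·[anion]ₒ)]
Numerator = 1×6.29 + 0.011×153 = 7.973
Denominator = 1×118 + 0.011×15.4 = 118.2
Vm = 61.2 · log₁₀(0.067471) = 61.2 × (-1.1709) = -71.66 mV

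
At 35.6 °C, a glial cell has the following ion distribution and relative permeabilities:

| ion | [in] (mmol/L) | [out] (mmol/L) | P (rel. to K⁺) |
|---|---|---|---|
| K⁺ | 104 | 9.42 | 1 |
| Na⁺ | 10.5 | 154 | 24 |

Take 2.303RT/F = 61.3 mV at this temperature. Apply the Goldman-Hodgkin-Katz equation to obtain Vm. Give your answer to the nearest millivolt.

Vm = 61.3 · log₁₀[(Σ P·[cation]ₒ + Σ P·[anion]ᵢ) / (Σ P·[cation]ᵢ + Σ P·[anion]ₒ)]
Numerator = 1×9.42 + 24×154 = 3705
Denominator = 1×104 + 24×10.5 = 356
Vm = 61.3 · log₁₀(10.408) = 61.3 × (1.0174) = 62.37 mV

62 mV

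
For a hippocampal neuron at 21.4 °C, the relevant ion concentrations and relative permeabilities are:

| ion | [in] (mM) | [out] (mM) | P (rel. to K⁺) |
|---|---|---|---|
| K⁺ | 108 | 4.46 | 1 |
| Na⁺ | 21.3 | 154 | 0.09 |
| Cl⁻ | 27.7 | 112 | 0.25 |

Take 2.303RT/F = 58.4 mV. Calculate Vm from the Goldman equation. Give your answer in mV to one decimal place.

-43.1 mV

Vm = 58.4 · log₁₀[(Σ P·[cation]ₒ + Σ P·[anion]ᵢ) / (Σ P·[cation]ᵢ + Σ P·[anion]ₒ)]
Numerator = 1×4.46 + 0.09×154 + 0.25×27.7 = 25.25
Denominator = 1×108 + 0.09×21.3 + 0.25×112 = 137.9
Vm = 58.4 · log₁₀(0.18304) = 58.4 × (-0.7374) = -43.07 mV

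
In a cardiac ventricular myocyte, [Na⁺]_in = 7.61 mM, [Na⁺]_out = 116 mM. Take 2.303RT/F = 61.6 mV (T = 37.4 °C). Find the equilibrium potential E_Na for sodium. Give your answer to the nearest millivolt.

73 mV

E = (61.6/z) · log₁₀([Na⁺]_out/[Na⁺]_in) with z = +1.
= (61.6/1) · log₁₀(116/7.61) = 61.60 · log₁₀(15.24)
= 61.60 · (1.1831) = 72.88 mV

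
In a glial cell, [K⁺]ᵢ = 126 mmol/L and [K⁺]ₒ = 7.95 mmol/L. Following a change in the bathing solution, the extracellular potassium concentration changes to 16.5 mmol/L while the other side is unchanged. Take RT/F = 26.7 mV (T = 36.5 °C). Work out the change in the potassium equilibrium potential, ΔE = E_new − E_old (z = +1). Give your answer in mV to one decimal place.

19.5 mV

E_old = (26.7/1)·ln(7.95/126) = -73.78 mV
E_new = (26.7/1)·ln(16.5/126) = -54.28 mV
ΔE = -54.28 − (-73.78) = 19.50 mV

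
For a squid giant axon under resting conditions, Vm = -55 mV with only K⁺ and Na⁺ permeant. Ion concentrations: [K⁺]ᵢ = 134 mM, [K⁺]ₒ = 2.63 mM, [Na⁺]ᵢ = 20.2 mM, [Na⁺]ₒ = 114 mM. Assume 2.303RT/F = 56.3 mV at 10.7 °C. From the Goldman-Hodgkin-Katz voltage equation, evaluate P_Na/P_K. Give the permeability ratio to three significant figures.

Let α = P_Na/P_K. GHK: Vm = 56.3·log₁₀[(Kₒ + α·Naₒ)/(Kᵢ + α·Naᵢ)].
10^(Vm/56.3) = 10^(-55.0/56.3) = 0.10546
So 0.10546·(Kᵢ + α·Naᵢ) = Kₒ + α·Naₒ → α = (0.10546·134.0 − 2.63) / (114.0 − 0.10546·20.2)
α = (14.13 − 2.63) / (114.0 − 2.13) = 11.5/111.9 = 0.1028

0.103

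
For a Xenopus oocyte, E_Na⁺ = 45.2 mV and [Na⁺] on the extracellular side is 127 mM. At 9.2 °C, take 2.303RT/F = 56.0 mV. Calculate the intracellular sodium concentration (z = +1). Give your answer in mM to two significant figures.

Nernst: E = (56.0/1) · log₁₀([out]/[in]), so log₁₀([out]/[in]) = 45.2 × 1 / 56.0 = 0.8071.
[out]/[in] = 10^(0.8071) = 6.414.
[in] = 127 / 6.414 = 19.8 mM.

20 mM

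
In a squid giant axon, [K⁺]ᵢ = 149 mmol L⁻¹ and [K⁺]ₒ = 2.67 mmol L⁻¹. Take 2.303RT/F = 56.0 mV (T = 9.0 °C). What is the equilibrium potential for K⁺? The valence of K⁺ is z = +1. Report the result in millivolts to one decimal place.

E = (56.0/z) · log₁₀([K⁺]_out/[K⁺]_in) with z = +1.
= (56.0/1) · log₁₀(2.67/149) = 56.00 · log₁₀(0.01792)
= 56.00 · (-1.7467) = -97.81 mV

-97.8 mV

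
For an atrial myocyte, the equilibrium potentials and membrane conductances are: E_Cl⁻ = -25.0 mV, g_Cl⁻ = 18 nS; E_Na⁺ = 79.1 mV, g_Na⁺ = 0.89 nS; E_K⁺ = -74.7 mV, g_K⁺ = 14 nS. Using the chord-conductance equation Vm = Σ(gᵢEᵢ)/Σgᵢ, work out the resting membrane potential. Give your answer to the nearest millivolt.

-43 mV

Σ gᵢEᵢ = 18·(-25.0) + 0.89·(79.1) + 14·(-74.7) = -1425.40
Σ gᵢ = 18 + 0.89 + 14 = 32.89
Vm = -1425.40 / 32.89 = -43.34 mV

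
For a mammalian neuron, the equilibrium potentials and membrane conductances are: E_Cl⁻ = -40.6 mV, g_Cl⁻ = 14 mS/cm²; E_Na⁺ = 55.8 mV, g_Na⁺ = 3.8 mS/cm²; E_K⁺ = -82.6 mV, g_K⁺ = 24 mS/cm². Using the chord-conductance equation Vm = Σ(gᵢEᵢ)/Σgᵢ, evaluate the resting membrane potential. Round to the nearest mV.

-56 mV

Σ gᵢEᵢ = 14·(-40.6) + 3.8·(55.8) + 24·(-82.6) = -2338.76
Σ gᵢ = 14 + 3.8 + 24 = 41.8
Vm = -2338.76 / 41.8 = -55.95 mV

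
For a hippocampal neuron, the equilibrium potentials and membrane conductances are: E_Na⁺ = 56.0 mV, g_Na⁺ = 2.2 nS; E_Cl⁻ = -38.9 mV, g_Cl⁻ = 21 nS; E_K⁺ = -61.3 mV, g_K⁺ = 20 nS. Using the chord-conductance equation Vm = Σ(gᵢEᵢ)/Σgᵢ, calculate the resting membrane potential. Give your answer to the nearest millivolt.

-44 mV

Σ gᵢEᵢ = 2.2·(56.0) + 21·(-38.9) + 20·(-61.3) = -1919.70
Σ gᵢ = 2.2 + 21 + 20 = 43.2
Vm = -1919.70 / 43.2 = -44.44 mV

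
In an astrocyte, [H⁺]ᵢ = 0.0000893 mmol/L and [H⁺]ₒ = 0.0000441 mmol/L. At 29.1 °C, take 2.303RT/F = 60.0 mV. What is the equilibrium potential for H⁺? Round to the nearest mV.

E = (60.0/z) · log₁₀([H⁺]_out/[H⁺]_in) with z = +1.
= (60.0/1) · log₁₀(0.0000441/0.0000893) = 60.00 · log₁₀(0.4938)
= 60.00 · (-0.3064) = -18.38 mV

-18 mV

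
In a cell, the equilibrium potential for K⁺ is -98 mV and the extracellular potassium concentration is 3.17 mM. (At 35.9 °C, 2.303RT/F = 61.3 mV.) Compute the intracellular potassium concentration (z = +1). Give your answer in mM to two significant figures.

Nernst: E = (61.3/1) · log₁₀([out]/[in]), so log₁₀([out]/[in]) = -98.0 × 1 / 61.3 = -1.5987.
[out]/[in] = 10^(-1.5987) = 0.02519.
[in] = 3.17 / 0.02519 = 125.8 mM.

130 mM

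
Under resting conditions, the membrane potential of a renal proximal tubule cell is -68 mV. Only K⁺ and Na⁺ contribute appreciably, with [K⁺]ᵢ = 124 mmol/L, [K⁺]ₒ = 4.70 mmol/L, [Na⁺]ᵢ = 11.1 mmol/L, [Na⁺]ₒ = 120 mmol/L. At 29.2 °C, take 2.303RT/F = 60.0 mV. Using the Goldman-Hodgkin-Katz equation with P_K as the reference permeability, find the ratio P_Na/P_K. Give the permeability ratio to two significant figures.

0.037

Let α = P_Na/P_K. GHK: Vm = 60.0·log₁₀[(Kₒ + α·Naₒ)/(Kᵢ + α·Naᵢ)].
10^(Vm/60.0) = 10^(-68.0/60.0) = 0.073564
So 0.073564·(Kᵢ + α·Naᵢ) = Kₒ + α·Naₒ → α = (0.073564·124.0 − 4.7) / (120.0 − 0.073564·11.1)
α = (9.122 − 4.7) / (120.0 − 0.8166) = 4.422/119.2 = 0.0371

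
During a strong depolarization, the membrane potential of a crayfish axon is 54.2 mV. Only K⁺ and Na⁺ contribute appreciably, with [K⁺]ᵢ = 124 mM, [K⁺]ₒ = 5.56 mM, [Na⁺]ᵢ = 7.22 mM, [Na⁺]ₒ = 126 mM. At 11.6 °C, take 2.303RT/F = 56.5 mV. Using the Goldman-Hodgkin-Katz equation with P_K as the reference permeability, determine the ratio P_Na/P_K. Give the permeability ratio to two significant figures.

Let α = P_Na/P_K. GHK: Vm = 56.5·log₁₀[(Kₒ + α·Naₒ)/(Kᵢ + α·Naᵢ)].
10^(Vm/56.5) = 10^(54.2/56.5) = 9.1053
So 9.1053·(Kᵢ + α·Naᵢ) = Kₒ + α·Naₒ → α = (9.1053·124.0 − 5.56) / (126.0 − 9.1053·7.22)
α = (1129 − 5.56) / (126.0 − 65.74) = 1123/60.26 = 18.64

19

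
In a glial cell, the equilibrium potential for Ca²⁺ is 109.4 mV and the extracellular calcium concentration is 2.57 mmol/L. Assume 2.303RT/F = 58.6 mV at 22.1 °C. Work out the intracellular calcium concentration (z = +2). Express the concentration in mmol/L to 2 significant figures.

Nernst: E = (58.6/2) · log₁₀([out]/[in]), so log₁₀([out]/[in]) = 109.4 × 2 / 58.6 = 3.7338.
[out]/[in] = 10^(3.7338) = 5417.
[in] = 2.57 / 5417 = 0.0004744 mmol/L.

0.00047 mmol/L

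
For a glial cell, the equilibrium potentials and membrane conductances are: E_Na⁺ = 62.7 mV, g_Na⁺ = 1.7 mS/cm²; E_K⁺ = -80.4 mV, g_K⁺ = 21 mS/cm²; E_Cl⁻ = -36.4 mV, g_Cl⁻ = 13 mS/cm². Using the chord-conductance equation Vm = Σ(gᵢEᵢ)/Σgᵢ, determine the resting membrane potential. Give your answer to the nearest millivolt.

-58 mV

Σ gᵢEᵢ = 1.7·(62.7) + 21·(-80.4) + 13·(-36.4) = -2055.01
Σ gᵢ = 1.7 + 21 + 13 = 35.7
Vm = -2055.01 / 35.7 = -57.56 mV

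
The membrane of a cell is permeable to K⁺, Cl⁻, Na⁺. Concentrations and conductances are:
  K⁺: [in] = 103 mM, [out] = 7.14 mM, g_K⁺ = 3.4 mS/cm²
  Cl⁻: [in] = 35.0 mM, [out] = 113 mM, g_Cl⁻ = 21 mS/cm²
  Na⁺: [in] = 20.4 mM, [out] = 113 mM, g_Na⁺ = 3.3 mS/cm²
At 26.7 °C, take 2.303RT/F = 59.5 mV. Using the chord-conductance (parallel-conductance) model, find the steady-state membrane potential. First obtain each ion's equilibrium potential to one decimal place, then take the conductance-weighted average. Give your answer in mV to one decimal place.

E_K⁺ = (59.5/1)·log₁₀(7.14/103) = -69.0 mV
E_Cl⁻ = (59.5/-1)·log₁₀(113/35.0) = -30.3 mV
E_Na⁺ = (59.5/1)·log₁₀(113/20.4) = 44.2 mV
Vm = (Σ gᵢEᵢ)/(Σ gᵢ) = (3.4·-69.0 + 21·-30.3 + 3.3·44.2) / (3.4 + 21 + 3.3)
= -725.04 / 27.7 = -26.17 mV

-26.2 mV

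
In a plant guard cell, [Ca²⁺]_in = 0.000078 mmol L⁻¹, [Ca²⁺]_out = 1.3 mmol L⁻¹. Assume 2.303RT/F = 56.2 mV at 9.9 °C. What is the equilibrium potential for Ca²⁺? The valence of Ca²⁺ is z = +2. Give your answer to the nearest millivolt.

119 mV

E = (56.2/z) · log₁₀([Ca²⁺]_out/[Ca²⁺]_in) with z = +2.
= (56.2/2) · log₁₀(1.3/0.000078) = 28.10 · log₁₀(1.667e+04)
= 28.10 · (4.2218) = 118.63 mV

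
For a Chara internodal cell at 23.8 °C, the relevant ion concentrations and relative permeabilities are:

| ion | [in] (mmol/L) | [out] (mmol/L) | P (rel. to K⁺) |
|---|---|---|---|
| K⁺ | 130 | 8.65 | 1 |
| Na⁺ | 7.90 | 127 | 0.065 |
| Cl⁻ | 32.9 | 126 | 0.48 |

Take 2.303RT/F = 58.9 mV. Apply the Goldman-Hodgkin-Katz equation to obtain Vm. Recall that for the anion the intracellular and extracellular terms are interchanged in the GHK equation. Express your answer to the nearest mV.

-45 mV

Vm = 58.9 · log₁₀[(Σ P·[cation]ₒ + Σ P·[anion]ᵢ) / (Σ P·[cation]ᵢ + Σ P·[anion]ₒ)]
Numerator = 1×8.65 + 0.065×127 + 0.48×32.9 = 32.7
Denominator = 1×130 + 0.065×7.90 + 0.48×126 = 191
Vm = 58.9 · log₁₀(0.17119) = 58.9 × (-0.7665) = -45.15 mV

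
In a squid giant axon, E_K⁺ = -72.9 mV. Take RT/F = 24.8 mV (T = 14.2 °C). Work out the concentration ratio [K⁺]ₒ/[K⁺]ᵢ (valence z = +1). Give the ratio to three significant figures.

ln([out]/[in]) = E·z/(24.8) = -72.9 × 1 / 24.8 = -2.9395
[out]/[in] = e^(-2.9395) = 0.05289

0.0529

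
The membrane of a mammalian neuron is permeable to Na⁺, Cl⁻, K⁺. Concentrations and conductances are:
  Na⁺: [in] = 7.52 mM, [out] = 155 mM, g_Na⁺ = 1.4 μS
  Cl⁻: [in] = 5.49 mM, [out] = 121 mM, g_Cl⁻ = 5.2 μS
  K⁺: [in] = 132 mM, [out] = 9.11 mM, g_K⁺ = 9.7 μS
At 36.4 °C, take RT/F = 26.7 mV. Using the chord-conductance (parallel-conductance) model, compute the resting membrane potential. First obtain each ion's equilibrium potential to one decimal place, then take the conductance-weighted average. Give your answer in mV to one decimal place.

-61.9 mV

E_Na⁺ = (26.7/1)·ln(155/7.52) = 80.8 mV
E_Cl⁻ = (26.7/-1)·ln(121/5.49) = -82.6 mV
E_K⁺ = (26.7/1)·ln(9.11/132) = -71.4 mV
Vm = (Σ gᵢEᵢ)/(Σ gᵢ) = (1.4·80.8 + 5.2·-82.6 + 9.7·-71.4) / (1.4 + 5.2 + 9.7)
= -1008.98 / 16.3 = -61.90 mV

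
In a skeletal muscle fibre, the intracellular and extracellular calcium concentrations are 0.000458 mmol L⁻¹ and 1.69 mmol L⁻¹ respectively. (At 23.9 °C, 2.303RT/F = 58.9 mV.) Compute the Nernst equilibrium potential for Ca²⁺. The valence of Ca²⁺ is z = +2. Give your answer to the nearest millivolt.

E = (58.9/z) · log₁₀([Ca²⁺]_out/[Ca²⁺]_in) with z = +2.
= (58.9/2) · log₁₀(1.69/0.000458) = 29.45 · log₁₀(3690)
= 29.45 · (3.5670) = 105.05 mV

105 mV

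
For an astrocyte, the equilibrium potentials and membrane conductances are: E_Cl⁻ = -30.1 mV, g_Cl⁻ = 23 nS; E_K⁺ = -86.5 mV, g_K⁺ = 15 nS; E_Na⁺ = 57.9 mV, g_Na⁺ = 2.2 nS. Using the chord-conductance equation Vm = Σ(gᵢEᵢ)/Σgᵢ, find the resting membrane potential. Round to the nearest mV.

-46 mV

Σ gᵢEᵢ = 23·(-30.1) + 15·(-86.5) + 2.2·(57.9) = -1862.42
Σ gᵢ = 23 + 15 + 2.2 = 40.2
Vm = -1862.42 / 40.2 = -46.33 mV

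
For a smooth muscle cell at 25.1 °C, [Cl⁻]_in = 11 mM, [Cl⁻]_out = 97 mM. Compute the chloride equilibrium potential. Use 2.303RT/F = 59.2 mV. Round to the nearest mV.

-56 mV

E = (59.2/z) · log₁₀([Cl⁻]_out/[Cl⁻]_in) with z = -1.
For an anion, dividing by z = -1 reverses the sign.
= (59.2/-1) · log₁₀(97/11) = -59.20 · log₁₀(8.818)
= -59.20 · (0.9454) = -55.97 mV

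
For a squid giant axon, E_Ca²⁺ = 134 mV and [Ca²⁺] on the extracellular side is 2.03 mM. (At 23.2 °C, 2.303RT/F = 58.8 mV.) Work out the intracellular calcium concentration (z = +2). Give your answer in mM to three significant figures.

Nernst: E = (58.8/2) · log₁₀([out]/[in]), so log₁₀([out]/[in]) = 134.0 × 2 / 58.8 = 4.5578.
[out]/[in] = 10^(4.5578) = 3.613e+04.
[in] = 2.03 / 3.613e+04 = 5.619e-05 mM.

0.0000562 mM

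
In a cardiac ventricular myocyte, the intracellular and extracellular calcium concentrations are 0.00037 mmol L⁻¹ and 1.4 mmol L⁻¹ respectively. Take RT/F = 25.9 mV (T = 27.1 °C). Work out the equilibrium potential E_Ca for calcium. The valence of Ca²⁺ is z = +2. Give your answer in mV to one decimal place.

E = (25.9/z) · ln([Ca²⁺]_out/[Ca²⁺]_in) with z = +2.
= (25.9/2) · ln(1.4/0.00037) = 12.95 · ln(3784)
= 12.95 · (8.2385) = 106.69 mV

106.7 mV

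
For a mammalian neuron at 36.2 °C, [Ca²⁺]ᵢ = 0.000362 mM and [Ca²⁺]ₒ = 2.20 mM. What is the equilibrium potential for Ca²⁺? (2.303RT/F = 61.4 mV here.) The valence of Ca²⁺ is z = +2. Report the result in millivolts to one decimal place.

116.2 mV

E = (61.4/z) · log₁₀([Ca²⁺]_out/[Ca²⁺]_in) with z = +2.
= (61.4/2) · log₁₀(2.20/0.000362) = 30.70 · log₁₀(6077)
= 30.70 · (3.7837) = 116.16 mV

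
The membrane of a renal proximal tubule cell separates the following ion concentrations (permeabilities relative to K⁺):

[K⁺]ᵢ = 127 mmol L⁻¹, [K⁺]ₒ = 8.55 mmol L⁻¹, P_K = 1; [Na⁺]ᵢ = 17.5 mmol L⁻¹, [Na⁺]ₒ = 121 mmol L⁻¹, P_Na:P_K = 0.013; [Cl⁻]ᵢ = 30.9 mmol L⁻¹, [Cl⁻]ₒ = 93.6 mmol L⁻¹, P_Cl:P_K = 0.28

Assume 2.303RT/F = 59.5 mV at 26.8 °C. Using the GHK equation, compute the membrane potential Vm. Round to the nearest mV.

Vm = 59.5 · log₁₀[(Σ P·[cation]ₒ + Σ P·[anion]ᵢ) / (Σ P·[cation]ᵢ + Σ P·[anion]ₒ)]
Numerator = 1×8.55 + 0.013×121 + 0.28×30.9 = 18.78
Denominator = 1×127 + 0.013×17.5 + 0.28×93.6 = 153.4
Vm = 59.5 · log₁₀(0.12236) = 59.5 × (-0.9123) = -54.28 mV

-54 mV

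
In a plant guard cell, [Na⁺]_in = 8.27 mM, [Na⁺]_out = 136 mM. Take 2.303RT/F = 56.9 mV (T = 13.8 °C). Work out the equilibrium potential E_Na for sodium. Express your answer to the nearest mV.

69 mV

E = (56.9/z) · log₁₀([Na⁺]_out/[Na⁺]_in) with z = +1.
= (56.9/1) · log₁₀(136/8.27) = 56.90 · log₁₀(16.44)
= 56.90 · (1.2160) = 69.19 mV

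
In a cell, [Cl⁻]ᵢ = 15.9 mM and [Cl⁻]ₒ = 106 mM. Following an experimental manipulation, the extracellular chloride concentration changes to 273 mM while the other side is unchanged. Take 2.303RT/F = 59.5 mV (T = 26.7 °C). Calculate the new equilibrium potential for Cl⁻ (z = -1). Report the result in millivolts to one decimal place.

After the shift: [Cl⁻]_out = 273, [Cl⁻]_in = 15.9 mM.
E_new = (59.5/-1)·log₁₀(273/15.9) = -59.50 · (1.2348) = -73.47 mV

-73.5 mV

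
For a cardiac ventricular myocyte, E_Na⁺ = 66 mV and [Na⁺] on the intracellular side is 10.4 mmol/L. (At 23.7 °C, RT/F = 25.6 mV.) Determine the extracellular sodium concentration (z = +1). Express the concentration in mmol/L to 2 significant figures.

Nernst: E = (25.6/1) · ln([out]/[in]), so ln([out]/[in]) = 66.0 × 1 / 25.6 = 2.5781.
[out]/[in] = e^(2.5781) = 13.17.
[out] = 13.17 × 10.4 = 137 mmol/L.

140 mmol/L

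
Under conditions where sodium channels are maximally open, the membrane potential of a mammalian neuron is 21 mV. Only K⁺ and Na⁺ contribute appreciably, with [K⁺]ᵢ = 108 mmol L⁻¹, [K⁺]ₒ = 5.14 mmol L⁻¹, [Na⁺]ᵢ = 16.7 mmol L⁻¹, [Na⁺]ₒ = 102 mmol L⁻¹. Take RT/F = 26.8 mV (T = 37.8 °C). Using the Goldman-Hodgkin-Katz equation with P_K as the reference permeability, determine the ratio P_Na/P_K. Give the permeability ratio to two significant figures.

Let α = P_Na/P_K. GHK: Vm = 26.8·ln[(Kₒ + α·Naₒ)/(Kᵢ + α·Naᵢ)].
e^(Vm/26.8) = e^(21.0/26.8) = 2.1893
So 2.1893·(Kᵢ + α·Naᵢ) = Kₒ + α·Naₒ → α = (2.1893·108.0 − 5.14) / (102.0 − 2.1893·16.7)
α = (236.4 − 5.14) / (102.0 − 36.56) = 231.3/65.44 = 3.535

3.5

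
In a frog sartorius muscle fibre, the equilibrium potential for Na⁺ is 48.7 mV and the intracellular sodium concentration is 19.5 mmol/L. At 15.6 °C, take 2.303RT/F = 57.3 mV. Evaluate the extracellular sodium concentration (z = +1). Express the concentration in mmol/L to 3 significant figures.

138 mmol/L

Nernst: E = (57.3/1) · log₁₀([out]/[in]), so log₁₀([out]/[in]) = 48.7 × 1 / 57.3 = 0.8499.
[out]/[in] = 10^(0.8499) = 7.078.
[out] = 7.078 × 19.5 = 138 mmol/L.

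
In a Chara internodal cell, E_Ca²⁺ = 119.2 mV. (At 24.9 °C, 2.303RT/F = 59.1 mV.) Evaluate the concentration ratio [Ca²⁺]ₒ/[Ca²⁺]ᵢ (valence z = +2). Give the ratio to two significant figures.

log₁₀([out]/[in]) = E·z/(59.1) = 119.2 × 2 / 59.1 = 4.0338
[out]/[in] = 10^(4.0338) = 1.081e+04

11000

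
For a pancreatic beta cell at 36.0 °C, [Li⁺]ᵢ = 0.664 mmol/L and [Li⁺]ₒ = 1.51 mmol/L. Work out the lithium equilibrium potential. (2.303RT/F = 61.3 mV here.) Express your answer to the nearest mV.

22 mV

E = (61.3/z) · log₁₀([Li⁺]_out/[Li⁺]_in) with z = +1.
= (61.3/1) · log₁₀(1.51/0.664) = 61.30 · log₁₀(2.274)
= 61.30 · (0.3568) = 21.87 mV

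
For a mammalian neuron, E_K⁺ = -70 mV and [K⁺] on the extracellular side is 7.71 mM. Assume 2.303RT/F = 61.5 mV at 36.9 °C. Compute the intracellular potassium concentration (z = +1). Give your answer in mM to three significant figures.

106 mM

Nernst: E = (61.5/1) · log₁₀([out]/[in]), so log₁₀([out]/[in]) = -70.0 × 1 / 61.5 = -1.1382.
[out]/[in] = 10^(-1.1382) = 0.07274.
[in] = 7.71 / 0.07274 = 106 mM.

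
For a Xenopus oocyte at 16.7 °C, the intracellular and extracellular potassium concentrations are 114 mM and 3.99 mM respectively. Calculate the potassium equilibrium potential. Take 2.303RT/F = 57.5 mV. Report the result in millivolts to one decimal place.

E = (57.5/z) · log₁₀([K⁺]_out/[K⁺]_in) with z = +1.
= (57.5/1) · log₁₀(3.99/114) = 57.50 · log₁₀(0.035)
= 57.50 · (-1.4559) = -83.72 mV

-83.7 mV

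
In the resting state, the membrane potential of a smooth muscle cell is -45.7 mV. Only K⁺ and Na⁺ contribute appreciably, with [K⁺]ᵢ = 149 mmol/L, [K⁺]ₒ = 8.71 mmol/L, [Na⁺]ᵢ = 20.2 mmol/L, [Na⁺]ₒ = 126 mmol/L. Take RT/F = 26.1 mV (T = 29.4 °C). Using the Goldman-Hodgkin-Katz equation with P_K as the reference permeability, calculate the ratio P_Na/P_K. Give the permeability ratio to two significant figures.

Let α = P_Na/P_K. GHK: Vm = 26.1·ln[(Kₒ + α·Naₒ)/(Kᵢ + α·Naᵢ)].
e^(Vm/26.1) = e^(-45.7/26.1) = 0.17361
So 0.17361·(Kᵢ + α·Naᵢ) = Kₒ + α·Naₒ → α = (0.17361·149.0 − 8.71) / (126.0 − 0.17361·20.2)
α = (25.87 − 8.71) / (126.0 − 3.507) = 17.16/122.5 = 0.1401

0.14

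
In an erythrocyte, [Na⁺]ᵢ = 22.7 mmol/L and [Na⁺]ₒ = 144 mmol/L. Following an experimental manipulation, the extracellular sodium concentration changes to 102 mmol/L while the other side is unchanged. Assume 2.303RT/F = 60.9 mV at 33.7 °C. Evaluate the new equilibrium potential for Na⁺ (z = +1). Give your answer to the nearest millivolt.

After the shift: [Na⁺]_out = 102, [Na⁺]_in = 22.7 mmol/L.
E_new = (60.9/1)·log₁₀(102/22.7) = 60.90 · (0.6526) = 39.74 mV

40 mV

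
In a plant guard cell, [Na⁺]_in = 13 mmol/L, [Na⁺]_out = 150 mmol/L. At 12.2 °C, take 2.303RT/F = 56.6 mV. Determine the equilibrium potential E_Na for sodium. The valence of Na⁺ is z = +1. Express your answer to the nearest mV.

E = (56.6/z) · log₁₀([Na⁺]_out/[Na⁺]_in) with z = +1.
= (56.6/1) · log₁₀(150/13) = 56.60 · log₁₀(11.54)
= 56.60 · (1.0621) = 60.12 mV

60 mV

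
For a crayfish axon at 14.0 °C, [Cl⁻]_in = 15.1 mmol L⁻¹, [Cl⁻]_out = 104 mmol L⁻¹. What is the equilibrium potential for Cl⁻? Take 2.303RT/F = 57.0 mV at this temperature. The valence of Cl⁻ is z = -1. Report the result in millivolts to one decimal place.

-47.8 mV

E = (57.0/z) · log₁₀([Cl⁻]_out/[Cl⁻]_in) with z = -1.
For an anion, dividing by z = -1 reverses the sign.
= (57.0/-1) · log₁₀(104/15.1) = -57.00 · log₁₀(6.887)
= -57.00 · (0.8381) = -47.77 mV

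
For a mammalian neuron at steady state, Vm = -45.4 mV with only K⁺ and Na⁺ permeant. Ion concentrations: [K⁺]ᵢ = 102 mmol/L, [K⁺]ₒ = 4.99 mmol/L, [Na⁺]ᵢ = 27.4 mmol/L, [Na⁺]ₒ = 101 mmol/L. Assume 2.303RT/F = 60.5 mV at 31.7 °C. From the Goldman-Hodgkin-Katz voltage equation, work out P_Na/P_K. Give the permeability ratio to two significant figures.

Let α = P_Na/P_K. GHK: Vm = 60.5·log₁₀[(Kₒ + α·Naₒ)/(Kᵢ + α·Naᵢ)].
10^(Vm/60.5) = 10^(-45.4/60.5) = 0.17766
So 0.17766·(Kᵢ + α·Naᵢ) = Kₒ + α·Naₒ → α = (0.17766·102.0 − 4.99) / (101.0 − 0.17766·27.4)
α = (18.12 − 4.99) / (101.0 − 4.868) = 13.13/96.13 = 0.1366

0.14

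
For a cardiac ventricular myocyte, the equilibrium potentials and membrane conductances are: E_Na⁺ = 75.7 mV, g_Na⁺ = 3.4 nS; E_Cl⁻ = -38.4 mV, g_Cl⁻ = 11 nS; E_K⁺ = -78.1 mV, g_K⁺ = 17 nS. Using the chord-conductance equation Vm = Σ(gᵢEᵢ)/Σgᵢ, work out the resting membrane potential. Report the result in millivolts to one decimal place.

Σ gᵢEᵢ = 3.4·(75.7) + 11·(-38.4) + 17·(-78.1) = -1492.72
Σ gᵢ = 3.4 + 11 + 17 = 31.4
Vm = -1492.72 / 31.4 = -47.54 mV

-47.5 mV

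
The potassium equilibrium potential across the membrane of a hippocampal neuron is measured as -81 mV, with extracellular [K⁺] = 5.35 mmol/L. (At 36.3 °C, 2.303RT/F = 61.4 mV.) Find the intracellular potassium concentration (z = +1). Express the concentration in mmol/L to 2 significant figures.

Nernst: E = (61.4/1) · log₁₀([out]/[in]), so log₁₀([out]/[in]) = -81.0 × 1 / 61.4 = -1.3192.
[out]/[in] = 10^(-1.3192) = 0.04795.
[in] = 5.35 / 0.04795 = 111.6 mmol/L.

110 mmol/L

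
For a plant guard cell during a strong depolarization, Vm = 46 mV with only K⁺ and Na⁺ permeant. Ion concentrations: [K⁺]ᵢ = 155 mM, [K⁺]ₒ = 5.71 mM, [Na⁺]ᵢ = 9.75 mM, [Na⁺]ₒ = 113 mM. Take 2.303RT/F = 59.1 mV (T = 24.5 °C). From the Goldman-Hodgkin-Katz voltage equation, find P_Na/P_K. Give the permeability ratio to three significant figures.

17.0

Let α = P_Na/P_K. GHK: Vm = 59.1·log₁₀[(Kₒ + α·Naₒ)/(Kᵢ + α·Naᵢ)].
10^(Vm/59.1) = 10^(46.0/59.1) = 6.0026
So 6.0026·(Kᵢ + α·Naᵢ) = Kₒ + α·Naₒ → α = (6.0026·155.0 − 5.71) / (113.0 − 6.0026·9.75)
α = (930.4 − 5.71) / (113.0 − 58.53) = 924.7/54.47 = 16.97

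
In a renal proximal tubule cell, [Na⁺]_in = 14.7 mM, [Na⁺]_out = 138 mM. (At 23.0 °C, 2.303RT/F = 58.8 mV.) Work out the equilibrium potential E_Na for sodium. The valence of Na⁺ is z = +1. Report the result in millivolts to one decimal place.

E = (58.8/z) · log₁₀([Na⁺]_out/[Na⁺]_in) with z = +1.
= (58.8/1) · log₁₀(138/14.7) = 58.80 · log₁₀(9.388)
= 58.80 · (0.9726) = 57.19 mV

57.2 mV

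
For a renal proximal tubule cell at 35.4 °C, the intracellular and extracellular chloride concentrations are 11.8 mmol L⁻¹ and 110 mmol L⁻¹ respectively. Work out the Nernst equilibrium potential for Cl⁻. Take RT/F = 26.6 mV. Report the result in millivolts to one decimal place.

E = (26.6/z) · ln([Cl⁻]_out/[Cl⁻]_in) with z = -1.
For an anion, dividing by z = -1 reverses the sign.
= (26.6/-1) · ln(110/11.8) = -26.60 · ln(9.322)
= -26.60 · (2.2324) = -59.38 mV

-59.4 mV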